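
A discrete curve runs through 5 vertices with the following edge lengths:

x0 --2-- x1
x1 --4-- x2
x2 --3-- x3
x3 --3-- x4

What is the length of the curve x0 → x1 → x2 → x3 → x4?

Arc length = 2 + 4 + 3 + 3 = 12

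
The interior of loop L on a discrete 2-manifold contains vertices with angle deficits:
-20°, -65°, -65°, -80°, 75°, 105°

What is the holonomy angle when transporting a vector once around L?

Holonomy = total enclosed curvature = (-20°) + (-65°) + (-65°) + (-80°) + 75° + 105° = -50°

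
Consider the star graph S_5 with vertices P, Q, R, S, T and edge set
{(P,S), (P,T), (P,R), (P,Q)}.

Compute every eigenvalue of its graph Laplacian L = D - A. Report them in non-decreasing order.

The star S_5 is the complete bipartite graph K_{1,4} (one hub of degree 4, 4 leaves of degree 1). The Laplacian spectrum of K_{p,q} is 0, p (multiplicity q−1), q (multiplicity p−1), p+q. With p = 1, q = 4: 0 once, 1 with multiplicity 3, and 5 once. (Check: trace L = sum of degrees = 8 = 3·1 + 5.)
Laplacian eigenvalues (increasing order): [0.0, 1.0, 1.0, 1.0, 5.0]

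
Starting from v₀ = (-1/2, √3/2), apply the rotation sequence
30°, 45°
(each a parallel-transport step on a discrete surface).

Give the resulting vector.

Total rotation: 30° + 45° = 75°. Final vector: (-0.9659, -0.2588)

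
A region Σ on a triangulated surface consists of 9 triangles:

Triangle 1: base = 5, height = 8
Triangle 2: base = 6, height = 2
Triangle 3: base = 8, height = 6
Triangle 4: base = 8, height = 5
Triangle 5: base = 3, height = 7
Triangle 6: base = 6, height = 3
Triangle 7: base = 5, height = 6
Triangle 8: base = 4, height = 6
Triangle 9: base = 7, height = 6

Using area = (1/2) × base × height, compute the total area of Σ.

(1/2)×5×8 + (1/2)×6×2 + (1/2)×8×6 + (1/2)×8×5 + (1/2)×3×7 + (1/2)×6×3 + (1/2)×5×6 + (1/2)×4×6 + (1/2)×7×6 = 137.5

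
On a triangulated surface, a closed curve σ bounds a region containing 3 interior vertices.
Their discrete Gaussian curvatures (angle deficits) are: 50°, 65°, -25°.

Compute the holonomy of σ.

Holonomy = total enclosed curvature = 50° + 65° + (-25°) = 90°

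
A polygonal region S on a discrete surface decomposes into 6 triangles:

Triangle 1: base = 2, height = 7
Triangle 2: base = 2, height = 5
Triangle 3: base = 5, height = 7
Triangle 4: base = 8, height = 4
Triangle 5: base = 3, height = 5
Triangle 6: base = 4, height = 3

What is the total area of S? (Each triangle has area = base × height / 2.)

(1/2)×2×7 + (1/2)×2×5 + (1/2)×5×7 + (1/2)×8×4 + (1/2)×3×5 + (1/2)×4×3 = 59.0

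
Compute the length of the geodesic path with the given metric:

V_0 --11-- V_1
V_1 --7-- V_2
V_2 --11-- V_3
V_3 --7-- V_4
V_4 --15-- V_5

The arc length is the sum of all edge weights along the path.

Arc length = 11 + 7 + 11 + 7 + 15 = 51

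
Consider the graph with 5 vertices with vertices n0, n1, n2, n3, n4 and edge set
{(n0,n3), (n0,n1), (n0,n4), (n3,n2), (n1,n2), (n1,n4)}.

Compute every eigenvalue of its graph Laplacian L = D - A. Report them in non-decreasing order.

Degrees: deg(n0) = 3, deg(n1) = 3, deg(n2) = 2, deg(n3) = 2, deg(n4) = 2.
L = D − A with rows/columns ordered (n0, n1, n2, n3, n4):
  [ 3, -1,  0, -1, -1]
  [-1,  3, -1,  0, -1]
  [ 0, -1,  2, -1,  0]
  [-1,  0, -1,  2,  0]
  [-1, -1,  0,  0,  2]
Characteristic polynomial: det(λI − L) = λ(λ² − 5λ + 5)(λ² − 7λ + 11).
Roots: λ = 0; (λ² − 5λ + 5) = 0 ⇒ λ = (5 ± √5)/2 ≈ 1.382, 3.618; (λ² − 7λ + 11) = 0 ⇒ λ = (7 ± √5)/2 ≈ 2.382, 4.618.
(Check: the roots sum (with multiplicity) to 12, matching trace L = Σdeg = 2·6 = 12.)
Laplacian eigenvalues (increasing order): [0.0, 1.382, 2.382, 3.618, 4.618]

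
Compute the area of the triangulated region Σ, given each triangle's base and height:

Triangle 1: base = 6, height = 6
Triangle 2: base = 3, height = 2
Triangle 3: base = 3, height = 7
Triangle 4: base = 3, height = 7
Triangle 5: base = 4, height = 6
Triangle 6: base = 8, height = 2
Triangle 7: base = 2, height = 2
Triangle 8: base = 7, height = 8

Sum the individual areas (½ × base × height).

(1/2)×6×6 + (1/2)×3×2 + (1/2)×3×7 + (1/2)×3×7 + (1/2)×4×6 + (1/2)×8×2 + (1/2)×2×2 + (1/2)×7×8 = 92.0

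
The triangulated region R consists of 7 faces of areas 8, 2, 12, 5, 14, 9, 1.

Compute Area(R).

8 + 2 + 12 + 5 + 14 + 9 + 1 = 51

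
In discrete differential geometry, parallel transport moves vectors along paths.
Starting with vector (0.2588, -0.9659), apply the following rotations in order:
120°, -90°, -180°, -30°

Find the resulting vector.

Total rotation: 120° + (-90°) + (-180°) + (-30°) = -180° ≡ 180° (mod 360°). Final vector: (-0.2588, 0.9659)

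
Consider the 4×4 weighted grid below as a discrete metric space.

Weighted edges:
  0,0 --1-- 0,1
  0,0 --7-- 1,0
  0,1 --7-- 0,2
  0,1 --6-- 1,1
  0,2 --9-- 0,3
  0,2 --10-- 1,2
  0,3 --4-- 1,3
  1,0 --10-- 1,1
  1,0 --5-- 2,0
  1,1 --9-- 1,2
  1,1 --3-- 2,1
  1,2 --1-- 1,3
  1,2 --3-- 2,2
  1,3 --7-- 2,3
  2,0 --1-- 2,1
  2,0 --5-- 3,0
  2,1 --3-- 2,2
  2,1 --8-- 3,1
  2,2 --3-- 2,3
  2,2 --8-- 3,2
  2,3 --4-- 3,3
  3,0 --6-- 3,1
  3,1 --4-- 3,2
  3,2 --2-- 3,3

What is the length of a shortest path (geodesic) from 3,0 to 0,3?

Shortest path: 3,0 → 2,0 → 2,1 → 2,2 → 1,2 → 1,3 → 0,3, total weight = 17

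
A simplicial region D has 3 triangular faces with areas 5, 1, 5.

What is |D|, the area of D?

5 + 1 + 5 = 11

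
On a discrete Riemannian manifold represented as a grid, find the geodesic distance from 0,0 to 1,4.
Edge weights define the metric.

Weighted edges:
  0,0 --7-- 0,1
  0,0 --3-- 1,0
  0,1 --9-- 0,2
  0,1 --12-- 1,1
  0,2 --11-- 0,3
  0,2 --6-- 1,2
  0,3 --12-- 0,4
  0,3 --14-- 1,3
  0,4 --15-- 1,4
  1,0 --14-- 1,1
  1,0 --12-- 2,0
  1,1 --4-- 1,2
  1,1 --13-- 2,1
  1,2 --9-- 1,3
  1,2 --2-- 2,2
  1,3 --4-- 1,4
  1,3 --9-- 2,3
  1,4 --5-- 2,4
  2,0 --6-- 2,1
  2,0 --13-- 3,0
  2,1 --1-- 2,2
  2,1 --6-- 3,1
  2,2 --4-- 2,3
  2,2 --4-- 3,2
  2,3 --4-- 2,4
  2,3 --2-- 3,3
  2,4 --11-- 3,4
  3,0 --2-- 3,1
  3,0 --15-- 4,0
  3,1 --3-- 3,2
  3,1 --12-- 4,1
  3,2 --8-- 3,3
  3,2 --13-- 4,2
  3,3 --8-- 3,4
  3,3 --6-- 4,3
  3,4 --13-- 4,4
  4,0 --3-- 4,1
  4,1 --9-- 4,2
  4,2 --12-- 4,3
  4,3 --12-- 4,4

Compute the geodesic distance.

Shortest path: 0,0 → 1,0 → 1,1 → 1,2 → 1,3 → 1,4, total weight = 34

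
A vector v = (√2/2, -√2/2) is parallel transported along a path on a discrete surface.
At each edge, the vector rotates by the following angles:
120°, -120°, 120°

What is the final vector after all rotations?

Total rotation: 120° + (-120°) + 120° = 120°. Final vector: (0.2588, 0.9659)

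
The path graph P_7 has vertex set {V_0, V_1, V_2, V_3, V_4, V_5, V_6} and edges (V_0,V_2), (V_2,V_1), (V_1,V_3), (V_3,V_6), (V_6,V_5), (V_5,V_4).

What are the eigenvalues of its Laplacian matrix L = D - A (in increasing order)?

The path graph P_n has Laplacian eigenvalues λ_k = 2 − 2cos(kπ/n), k = 0, 1, …, n−1. Here n = 7:
k=0: 2 − 2cos(0) = 0.0; k=1: 2 − 2cos(π/7) = 0.1981; k=2: 2 − 2cos(2π/7) = 0.753; k=3: 2 − 2cos(3π/7) = 1.555; k=4: 2 − 2cos(4π/7) = 2.445; k=5: 2 − 2cos(5π/7) = 3.247; k=6: 2 − 2cos(6π/7) = 3.8019.
Laplacian eigenvalues (increasing order): [0.0, 0.1981, 0.753, 1.555, 2.445, 3.247, 3.8019]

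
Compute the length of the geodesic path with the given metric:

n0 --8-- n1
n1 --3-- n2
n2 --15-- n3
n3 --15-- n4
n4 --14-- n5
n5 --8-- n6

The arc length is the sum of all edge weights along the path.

Arc length = 8 + 3 + 15 + 15 + 14 + 8 = 63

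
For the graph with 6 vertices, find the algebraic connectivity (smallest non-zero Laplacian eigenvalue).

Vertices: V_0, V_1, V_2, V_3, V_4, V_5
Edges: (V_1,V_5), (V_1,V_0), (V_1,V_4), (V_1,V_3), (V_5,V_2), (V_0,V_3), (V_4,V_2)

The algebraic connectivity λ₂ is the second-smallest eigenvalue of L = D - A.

Degrees: deg(V_0) = 2, deg(V_1) = 4, deg(V_2) = 2, deg(V_3) = 2, deg(V_4) = 2, deg(V_5) = 2.
L = D − A with rows/columns ordered (V_0, V_1, V_2, V_3, V_4, V_5):
  [ 2, -1,  0, -1,  0,  0]
  [-1,  4,  0, -1, -1, -1]
  [ 0,  0,  2,  0, -1, -1]
  [-1, -1,  0,  2,  0,  0]
  [ 0, -1, -1,  0,  2,  0]
  [ 0, -1, -1,  0,  0,  2]
Characteristic polynomial: det(λI − L) = λ(λ² − 6λ + 4)(λ − 2)(λ − 3)².
Roots: λ = 0; (λ² − 6λ + 4) = 0 ⇒ λ = 3 ± √5 ≈ 0.7639, 5.2361; (λ − 2) = 0 ⇒ λ = 2; (λ − 3) = 0 ⇒ λ = 3 (multiplicity 2).
(Check: the roots sum (with multiplicity) to 14, matching trace L = Σdeg = 2·7 = 14.)
Laplacian eigenvalues: [0.0, 0.7639, 2.0, 3.0, 3.0, 5.2361]. Algebraic connectivity (smallest non-zero eigenvalue) = 0.7639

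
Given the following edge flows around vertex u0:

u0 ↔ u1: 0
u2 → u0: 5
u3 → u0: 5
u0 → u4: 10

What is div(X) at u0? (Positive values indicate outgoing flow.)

Divergence = sum of outgoing flows = 0 + (-5) + (-5) + 10 = 0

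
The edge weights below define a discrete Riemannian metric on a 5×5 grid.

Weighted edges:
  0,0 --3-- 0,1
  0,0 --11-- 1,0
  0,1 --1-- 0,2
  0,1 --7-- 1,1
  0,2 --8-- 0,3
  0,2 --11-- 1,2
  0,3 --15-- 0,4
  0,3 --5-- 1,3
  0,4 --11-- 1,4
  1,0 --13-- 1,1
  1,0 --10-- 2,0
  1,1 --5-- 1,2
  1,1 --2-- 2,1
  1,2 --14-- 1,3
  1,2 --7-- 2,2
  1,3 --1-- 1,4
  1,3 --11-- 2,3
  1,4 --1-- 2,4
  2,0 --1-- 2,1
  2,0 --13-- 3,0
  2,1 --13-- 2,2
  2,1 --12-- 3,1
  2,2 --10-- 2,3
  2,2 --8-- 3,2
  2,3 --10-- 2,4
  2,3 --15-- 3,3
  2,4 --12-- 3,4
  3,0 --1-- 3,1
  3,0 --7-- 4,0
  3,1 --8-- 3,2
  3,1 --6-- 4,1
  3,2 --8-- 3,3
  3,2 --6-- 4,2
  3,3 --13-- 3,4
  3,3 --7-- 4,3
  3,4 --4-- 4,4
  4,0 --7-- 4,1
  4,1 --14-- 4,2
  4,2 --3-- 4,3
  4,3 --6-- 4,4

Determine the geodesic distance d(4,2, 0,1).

Shortest path: 4,2 → 3,2 → 2,2 → 1,2 → 1,1 → 0,1, total weight = 33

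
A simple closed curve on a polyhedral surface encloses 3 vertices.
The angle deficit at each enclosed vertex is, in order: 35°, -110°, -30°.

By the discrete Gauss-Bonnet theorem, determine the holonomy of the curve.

Holonomy = total enclosed curvature = 35° + (-110°) + (-30°) = -105°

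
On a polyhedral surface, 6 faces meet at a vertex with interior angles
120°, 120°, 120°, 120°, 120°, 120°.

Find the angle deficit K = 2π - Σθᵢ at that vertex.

Sum of angles = 720°. K = 360° - 720° = -360° = -2π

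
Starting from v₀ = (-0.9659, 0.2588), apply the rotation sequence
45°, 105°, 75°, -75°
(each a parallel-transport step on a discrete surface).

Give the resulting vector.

Total rotation: 45° + 105° + 75° + (-75°) = 150°. Final vector: (0.7071, -0.7071)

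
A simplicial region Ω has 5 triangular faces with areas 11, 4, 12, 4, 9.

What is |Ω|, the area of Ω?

11 + 4 + 12 + 4 + 9 = 40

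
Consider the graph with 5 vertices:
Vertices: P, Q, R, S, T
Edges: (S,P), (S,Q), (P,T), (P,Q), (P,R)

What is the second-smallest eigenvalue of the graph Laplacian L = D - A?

Degrees: deg(P) = 4, deg(Q) = 2, deg(R) = 1, deg(S) = 2, deg(T) = 1.
L = D − A with rows/columns ordered (P, Q, R, S, T):
  [ 4, -1, -1, -1, -1]
  [-1,  2,  0, -1,  0]
  [-1,  0,  1,  0,  0]
  [-1, -1,  0,  2,  0]
  [-1,  0,  0,  0,  1]
Characteristic polynomial: det(λI − L) = λ(λ − 1)²(λ − 3)(λ − 5).
Roots: λ = 0; (λ − 1) = 0 ⇒ λ = 1 (multiplicity 2); (λ − 3) = 0 ⇒ λ = 3; (λ − 5) = 0 ⇒ λ = 5.
(Check: the roots sum (with multiplicity) to 10, matching trace L = Σdeg = 2·5 = 10.)
Laplacian eigenvalues: [0.0, 1.0, 1.0, 3.0, 5.0]. Algebraic connectivity (smallest non-zero eigenvalue) = 1.0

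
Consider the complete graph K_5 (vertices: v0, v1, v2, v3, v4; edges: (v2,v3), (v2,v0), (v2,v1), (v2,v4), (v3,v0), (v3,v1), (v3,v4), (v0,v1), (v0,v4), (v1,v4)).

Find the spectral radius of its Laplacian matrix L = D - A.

For the complete graph K_n, L = nI − J (J = all-ones matrix). J has eigenvalues n (once, eigenvector 𝟙) and 0 (multiplicity n−1), so L has eigenvalues 0 (once) and n (multiplicity n−1). Here n = 5: eigenvalue 0 once and 5 with multiplicity 4.
Laplacian eigenvalues: [0.0, 5.0, 5.0, 5.0, 5.0]. Largest eigenvalue (spectral radius) = 5.0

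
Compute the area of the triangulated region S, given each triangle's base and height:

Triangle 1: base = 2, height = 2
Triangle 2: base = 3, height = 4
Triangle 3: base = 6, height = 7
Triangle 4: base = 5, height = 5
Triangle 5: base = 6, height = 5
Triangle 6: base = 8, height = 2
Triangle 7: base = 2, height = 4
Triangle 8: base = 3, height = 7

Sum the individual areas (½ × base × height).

(1/2)×2×2 + (1/2)×3×4 + (1/2)×6×7 + (1/2)×5×5 + (1/2)×6×5 + (1/2)×8×2 + (1/2)×2×4 + (1/2)×3×7 = 79.0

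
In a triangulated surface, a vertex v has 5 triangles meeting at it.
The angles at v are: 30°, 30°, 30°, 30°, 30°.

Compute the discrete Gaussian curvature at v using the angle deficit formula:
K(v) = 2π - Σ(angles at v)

Sum of angles = 150°. K = 360° - 150° = 210°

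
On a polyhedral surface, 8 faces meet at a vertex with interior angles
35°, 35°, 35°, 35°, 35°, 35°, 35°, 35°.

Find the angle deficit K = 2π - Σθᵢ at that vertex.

Sum of angles = 280°. K = 360° - 280° = 80° = 4π/9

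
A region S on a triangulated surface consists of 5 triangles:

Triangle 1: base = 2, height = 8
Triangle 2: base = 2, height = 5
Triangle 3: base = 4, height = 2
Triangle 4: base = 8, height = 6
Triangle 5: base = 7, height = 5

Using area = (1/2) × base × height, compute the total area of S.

(1/2)×2×8 + (1/2)×2×5 + (1/2)×4×2 + (1/2)×8×6 + (1/2)×7×5 = 58.5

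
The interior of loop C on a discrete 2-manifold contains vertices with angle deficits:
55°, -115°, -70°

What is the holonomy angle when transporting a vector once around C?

Holonomy = total enclosed curvature = 55° + (-115°) + (-70°) = -130°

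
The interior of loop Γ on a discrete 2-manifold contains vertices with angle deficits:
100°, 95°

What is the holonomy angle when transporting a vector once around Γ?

Holonomy = total enclosed curvature = 100° + 95° = 195°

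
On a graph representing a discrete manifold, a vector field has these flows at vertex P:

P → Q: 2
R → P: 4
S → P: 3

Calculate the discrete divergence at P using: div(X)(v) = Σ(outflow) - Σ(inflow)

Divergence = sum of outgoing flows = 2 + (-4) + (-3) = -5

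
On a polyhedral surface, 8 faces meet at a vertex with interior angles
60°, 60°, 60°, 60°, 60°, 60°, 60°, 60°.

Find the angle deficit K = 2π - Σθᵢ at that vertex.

Sum of angles = 480°. K = 360° - 480° = -120°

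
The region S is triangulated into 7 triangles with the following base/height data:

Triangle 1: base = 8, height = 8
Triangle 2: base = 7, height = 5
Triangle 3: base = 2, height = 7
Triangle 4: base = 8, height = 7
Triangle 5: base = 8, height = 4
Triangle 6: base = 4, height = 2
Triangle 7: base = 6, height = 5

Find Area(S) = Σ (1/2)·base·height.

(1/2)×8×8 + (1/2)×7×5 + (1/2)×2×7 + (1/2)×8×7 + (1/2)×8×4 + (1/2)×4×2 + (1/2)×6×5 = 119.5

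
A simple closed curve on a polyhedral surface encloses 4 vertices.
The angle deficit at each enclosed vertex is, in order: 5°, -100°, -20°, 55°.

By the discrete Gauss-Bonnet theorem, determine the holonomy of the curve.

Holonomy = total enclosed curvature = 5° + (-100°) + (-20°) + 55° = -60°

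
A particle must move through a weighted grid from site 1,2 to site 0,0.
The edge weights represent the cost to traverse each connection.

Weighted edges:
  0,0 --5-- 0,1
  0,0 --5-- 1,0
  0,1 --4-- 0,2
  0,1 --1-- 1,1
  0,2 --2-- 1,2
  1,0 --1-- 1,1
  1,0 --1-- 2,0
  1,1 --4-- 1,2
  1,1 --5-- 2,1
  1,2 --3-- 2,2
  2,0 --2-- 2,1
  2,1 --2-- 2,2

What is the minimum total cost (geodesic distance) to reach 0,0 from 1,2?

Shortest path: 1,2 → 1,1 → 0,1 → 0,0, total weight = 10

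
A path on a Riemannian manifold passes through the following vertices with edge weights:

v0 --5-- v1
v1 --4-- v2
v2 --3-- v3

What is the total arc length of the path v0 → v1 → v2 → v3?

Arc length = 5 + 4 + 3 = 12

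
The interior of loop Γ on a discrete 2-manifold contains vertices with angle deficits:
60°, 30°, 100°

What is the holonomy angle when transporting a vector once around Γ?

Holonomy = total enclosed curvature = 60° + 30° + 100° = 190°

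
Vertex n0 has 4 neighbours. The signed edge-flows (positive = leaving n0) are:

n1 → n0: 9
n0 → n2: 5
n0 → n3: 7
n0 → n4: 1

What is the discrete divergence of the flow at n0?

Divergence = sum of outgoing flows = (-9) + 5 + 7 + 1 = 4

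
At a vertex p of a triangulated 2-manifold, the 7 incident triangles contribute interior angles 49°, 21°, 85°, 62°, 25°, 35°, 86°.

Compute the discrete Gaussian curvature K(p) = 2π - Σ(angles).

Sum of angles = 363°. K = 360° - 363° = -3° = -π/60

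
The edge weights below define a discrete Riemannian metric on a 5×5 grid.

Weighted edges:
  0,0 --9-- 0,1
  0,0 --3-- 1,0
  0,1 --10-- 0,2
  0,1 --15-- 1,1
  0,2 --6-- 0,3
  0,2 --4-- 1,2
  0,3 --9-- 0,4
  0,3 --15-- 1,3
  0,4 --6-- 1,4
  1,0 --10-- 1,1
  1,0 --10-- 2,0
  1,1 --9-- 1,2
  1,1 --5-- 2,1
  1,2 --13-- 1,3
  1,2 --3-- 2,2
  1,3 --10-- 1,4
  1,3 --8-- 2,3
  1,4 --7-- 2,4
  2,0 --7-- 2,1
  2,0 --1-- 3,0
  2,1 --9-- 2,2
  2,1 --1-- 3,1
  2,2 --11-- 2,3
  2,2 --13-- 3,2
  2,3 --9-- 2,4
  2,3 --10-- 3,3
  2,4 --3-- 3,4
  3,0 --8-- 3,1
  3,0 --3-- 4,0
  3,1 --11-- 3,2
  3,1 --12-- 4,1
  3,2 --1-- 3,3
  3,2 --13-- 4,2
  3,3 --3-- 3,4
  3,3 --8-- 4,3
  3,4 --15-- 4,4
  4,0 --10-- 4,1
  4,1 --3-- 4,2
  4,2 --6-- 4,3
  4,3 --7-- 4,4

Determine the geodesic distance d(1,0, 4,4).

Shortest path: 1,0 → 2,0 → 3,0 → 4,0 → 4,1 → 4,2 → 4,3 → 4,4, total weight = 40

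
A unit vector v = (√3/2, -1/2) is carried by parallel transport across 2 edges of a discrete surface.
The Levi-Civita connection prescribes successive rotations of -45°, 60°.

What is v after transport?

Total rotation: (-45°) + 60° = 15°. Final vector: (0.9659, -0.2588)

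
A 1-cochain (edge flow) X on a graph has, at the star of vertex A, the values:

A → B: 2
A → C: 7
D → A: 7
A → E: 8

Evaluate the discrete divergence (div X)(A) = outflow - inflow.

Divergence = sum of outgoing flows = 2 + 7 + (-7) + 8 = 10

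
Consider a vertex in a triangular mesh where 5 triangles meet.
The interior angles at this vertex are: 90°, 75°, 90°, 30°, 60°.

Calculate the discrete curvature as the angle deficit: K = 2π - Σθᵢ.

Sum of angles = 345°. K = 360° - 345° = 15°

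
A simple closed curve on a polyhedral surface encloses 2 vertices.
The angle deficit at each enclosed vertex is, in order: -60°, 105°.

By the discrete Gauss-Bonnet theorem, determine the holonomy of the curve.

Holonomy = total enclosed curvature = (-60°) + 105° = 45°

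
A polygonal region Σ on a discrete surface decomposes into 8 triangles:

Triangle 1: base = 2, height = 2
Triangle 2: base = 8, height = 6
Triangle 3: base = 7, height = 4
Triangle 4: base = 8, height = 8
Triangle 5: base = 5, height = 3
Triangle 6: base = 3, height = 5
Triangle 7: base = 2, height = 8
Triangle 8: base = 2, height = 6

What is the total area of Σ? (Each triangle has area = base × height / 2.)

(1/2)×2×2 + (1/2)×8×6 + (1/2)×7×4 + (1/2)×8×8 + (1/2)×5×3 + (1/2)×3×5 + (1/2)×2×8 + (1/2)×2×6 = 101.0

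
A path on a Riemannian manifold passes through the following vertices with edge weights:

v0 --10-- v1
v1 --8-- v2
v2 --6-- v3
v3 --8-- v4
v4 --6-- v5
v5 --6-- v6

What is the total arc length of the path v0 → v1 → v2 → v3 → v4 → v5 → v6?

Arc length = 10 + 8 + 6 + 8 + 6 + 6 = 44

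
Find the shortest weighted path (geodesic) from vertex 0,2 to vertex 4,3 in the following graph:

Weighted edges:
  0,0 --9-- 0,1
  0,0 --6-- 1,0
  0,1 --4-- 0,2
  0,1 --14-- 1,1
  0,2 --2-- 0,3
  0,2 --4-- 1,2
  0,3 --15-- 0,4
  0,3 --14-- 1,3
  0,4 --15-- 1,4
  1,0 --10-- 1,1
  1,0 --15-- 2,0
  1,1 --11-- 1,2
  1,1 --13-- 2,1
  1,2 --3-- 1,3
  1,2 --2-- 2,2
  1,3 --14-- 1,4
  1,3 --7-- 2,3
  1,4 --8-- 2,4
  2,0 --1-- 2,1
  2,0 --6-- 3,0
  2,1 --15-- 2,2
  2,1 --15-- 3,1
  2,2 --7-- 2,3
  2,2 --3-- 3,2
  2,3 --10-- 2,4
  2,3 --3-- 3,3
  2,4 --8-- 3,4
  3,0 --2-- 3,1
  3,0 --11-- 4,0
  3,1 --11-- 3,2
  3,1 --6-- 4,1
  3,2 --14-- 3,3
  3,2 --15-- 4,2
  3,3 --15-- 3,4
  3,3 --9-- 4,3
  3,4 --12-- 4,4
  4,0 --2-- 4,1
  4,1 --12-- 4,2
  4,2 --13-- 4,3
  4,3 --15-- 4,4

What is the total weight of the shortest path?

Shortest path: 0,2 → 1,2 → 2,2 → 2,3 → 3,3 → 4,3, total weight = 25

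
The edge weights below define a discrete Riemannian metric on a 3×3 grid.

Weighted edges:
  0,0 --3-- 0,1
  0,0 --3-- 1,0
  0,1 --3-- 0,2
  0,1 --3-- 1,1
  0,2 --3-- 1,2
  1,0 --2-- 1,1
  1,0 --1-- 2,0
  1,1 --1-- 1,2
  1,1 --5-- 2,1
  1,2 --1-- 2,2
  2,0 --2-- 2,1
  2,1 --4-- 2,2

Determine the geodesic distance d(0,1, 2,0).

Shortest path: 0,1 → 1,1 → 1,0 → 2,0, total weight = 6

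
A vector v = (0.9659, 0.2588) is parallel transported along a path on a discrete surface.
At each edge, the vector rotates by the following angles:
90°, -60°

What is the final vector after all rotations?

Total rotation: 90° + (-60°) = 30°. Final vector: (0.7071, 0.7071)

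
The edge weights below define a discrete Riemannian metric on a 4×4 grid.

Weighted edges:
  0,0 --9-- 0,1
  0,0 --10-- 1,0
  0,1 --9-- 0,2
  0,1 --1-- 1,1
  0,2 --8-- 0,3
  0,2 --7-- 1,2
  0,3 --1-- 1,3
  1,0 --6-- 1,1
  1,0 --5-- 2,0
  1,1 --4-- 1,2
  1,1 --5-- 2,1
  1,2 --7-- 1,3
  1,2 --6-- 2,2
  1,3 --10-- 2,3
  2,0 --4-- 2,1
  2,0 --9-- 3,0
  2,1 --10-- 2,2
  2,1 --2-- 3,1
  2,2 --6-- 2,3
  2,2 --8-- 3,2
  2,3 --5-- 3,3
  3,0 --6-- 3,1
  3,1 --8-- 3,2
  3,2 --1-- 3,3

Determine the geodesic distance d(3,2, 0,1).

Shortest path: 3,2 → 3,1 → 2,1 → 1,1 → 0,1, total weight = 16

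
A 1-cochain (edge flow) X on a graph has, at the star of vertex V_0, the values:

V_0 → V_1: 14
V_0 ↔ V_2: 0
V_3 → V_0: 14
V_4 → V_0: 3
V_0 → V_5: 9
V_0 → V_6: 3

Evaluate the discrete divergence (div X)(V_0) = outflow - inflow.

Divergence = sum of outgoing flows = 14 + 0 + (-14) + (-3) + 9 + 3 = 9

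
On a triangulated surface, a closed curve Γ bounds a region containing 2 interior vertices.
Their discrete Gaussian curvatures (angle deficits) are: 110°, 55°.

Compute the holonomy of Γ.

Holonomy = total enclosed curvature = 110° + 55° = 165°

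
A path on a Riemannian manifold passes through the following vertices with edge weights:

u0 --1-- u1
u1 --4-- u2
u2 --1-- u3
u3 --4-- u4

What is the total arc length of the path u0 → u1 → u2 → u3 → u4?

Arc length = 1 + 4 + 1 + 4 = 10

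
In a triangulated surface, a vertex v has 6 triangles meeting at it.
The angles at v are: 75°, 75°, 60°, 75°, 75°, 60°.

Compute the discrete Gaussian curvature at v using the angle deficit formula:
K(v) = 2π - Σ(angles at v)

Sum of angles = 420°. K = 360° - 420° = -60°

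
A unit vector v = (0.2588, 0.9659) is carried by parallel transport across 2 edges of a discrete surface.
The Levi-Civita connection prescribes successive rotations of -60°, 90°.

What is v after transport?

Total rotation: (-60°) + 90° = 30°. Final vector: (-0.2588, 0.9659)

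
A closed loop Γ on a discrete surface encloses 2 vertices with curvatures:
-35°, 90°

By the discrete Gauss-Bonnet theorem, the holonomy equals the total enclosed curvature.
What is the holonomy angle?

Holonomy = total enclosed curvature = (-35°) + 90° = 55°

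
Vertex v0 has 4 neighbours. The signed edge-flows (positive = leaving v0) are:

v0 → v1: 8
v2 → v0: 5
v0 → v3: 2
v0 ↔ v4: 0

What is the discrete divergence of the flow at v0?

Divergence = sum of outgoing flows = 8 + (-5) + 2 + 0 = 5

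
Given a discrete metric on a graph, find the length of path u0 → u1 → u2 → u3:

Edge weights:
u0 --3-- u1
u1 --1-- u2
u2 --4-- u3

Arc length = 3 + 1 + 4 = 8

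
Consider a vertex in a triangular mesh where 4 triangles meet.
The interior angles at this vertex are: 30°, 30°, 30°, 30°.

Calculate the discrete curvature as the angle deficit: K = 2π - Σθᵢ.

Sum of angles = 120°. K = 360° - 120° = 240°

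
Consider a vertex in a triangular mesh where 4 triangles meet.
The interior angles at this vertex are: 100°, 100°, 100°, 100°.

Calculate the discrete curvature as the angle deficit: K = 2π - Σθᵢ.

Sum of angles = 400°. K = 360° - 400° = -40° = -2π/9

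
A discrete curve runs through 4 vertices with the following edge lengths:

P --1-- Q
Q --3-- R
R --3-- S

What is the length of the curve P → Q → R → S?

Arc length = 1 + 3 + 3 = 7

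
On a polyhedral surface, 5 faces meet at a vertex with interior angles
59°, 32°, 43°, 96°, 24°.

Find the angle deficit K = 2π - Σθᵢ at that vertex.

Sum of angles = 254°. K = 360° - 254° = 106° = 53π/90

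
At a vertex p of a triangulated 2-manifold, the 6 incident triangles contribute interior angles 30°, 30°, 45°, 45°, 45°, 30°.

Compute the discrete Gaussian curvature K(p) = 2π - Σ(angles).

Sum of angles = 225°. K = 360° - 225° = 135°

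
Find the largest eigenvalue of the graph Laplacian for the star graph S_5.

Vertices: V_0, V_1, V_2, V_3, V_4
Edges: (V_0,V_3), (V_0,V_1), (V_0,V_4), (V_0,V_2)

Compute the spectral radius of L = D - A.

The star S_5 is the complete bipartite graph K_{1,4} (one hub of degree 4, 4 leaves of degree 1). The Laplacian spectrum of K_{p,q} is 0, p (multiplicity q−1), q (multiplicity p−1), p+q. With p = 1, q = 4: 0 once, 1 with multiplicity 3, and 5 once. (Check: trace L = sum of degrees = 8 = 3·1 + 5.)
Laplacian eigenvalues: [0.0, 1.0, 1.0, 1.0, 5.0]. Largest eigenvalue (spectral radius) = 5.0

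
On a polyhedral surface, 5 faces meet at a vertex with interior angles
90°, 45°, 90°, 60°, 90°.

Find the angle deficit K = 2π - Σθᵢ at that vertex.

Sum of angles = 375°. K = 360° - 375° = -15°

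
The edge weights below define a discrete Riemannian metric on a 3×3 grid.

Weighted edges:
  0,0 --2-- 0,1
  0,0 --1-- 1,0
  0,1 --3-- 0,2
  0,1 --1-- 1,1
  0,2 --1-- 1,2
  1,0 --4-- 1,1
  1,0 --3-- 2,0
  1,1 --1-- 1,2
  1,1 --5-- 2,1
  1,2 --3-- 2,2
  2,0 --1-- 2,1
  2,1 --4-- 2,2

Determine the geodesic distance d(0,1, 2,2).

Shortest path: 0,1 → 1,1 → 1,2 → 2,2, total weight = 5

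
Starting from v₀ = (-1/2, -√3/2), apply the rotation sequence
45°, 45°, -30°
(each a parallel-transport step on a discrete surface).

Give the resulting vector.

Total rotation: 45° + 45° + (-30°) = 60°. Final vector: (0.5000, -0.8660)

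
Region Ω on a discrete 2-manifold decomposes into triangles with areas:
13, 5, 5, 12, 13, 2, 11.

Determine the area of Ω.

13 + 5 + 5 + 12 + 13 + 2 + 11 = 61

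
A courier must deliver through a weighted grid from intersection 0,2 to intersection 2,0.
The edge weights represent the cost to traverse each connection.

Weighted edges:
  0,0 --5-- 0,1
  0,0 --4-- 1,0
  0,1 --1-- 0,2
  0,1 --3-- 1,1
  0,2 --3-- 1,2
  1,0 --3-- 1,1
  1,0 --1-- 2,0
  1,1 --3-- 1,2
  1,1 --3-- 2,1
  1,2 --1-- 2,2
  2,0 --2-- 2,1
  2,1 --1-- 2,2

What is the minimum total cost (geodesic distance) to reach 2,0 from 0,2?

Shortest path: 0,2 → 1,2 → 2,2 → 2,1 → 2,0, total weight = 7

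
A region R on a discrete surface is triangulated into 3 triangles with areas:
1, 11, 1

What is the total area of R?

1 + 11 + 1 = 13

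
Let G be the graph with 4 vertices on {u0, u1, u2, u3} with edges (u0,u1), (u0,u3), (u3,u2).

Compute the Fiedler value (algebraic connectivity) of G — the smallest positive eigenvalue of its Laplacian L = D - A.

Degrees: deg(u0) = 2, deg(u1) = 1, deg(u2) = 1, deg(u3) = 2.
L = D − A with rows/columns ordered (u0, u1, u2, u3):
  [ 2, -1,  0, -1]
  [-1,  1,  0,  0]
  [ 0,  0,  1, -1]
  [-1,  0, -1,  2]
Characteristic polynomial: det(λI − L) = λ(λ² − 4λ + 2)(λ − 2).
Roots: λ = 0; (λ² − 4λ + 2) = 0 ⇒ λ = 2 ± √2 ≈ 0.5858, 3.4142; (λ − 2) = 0 ⇒ λ = 2.
(Check: the roots sum (with multiplicity) to 6, matching trace L = Σdeg = 2·3 = 6.)
Laplacian eigenvalues: [0.0, 0.5858, 2.0, 3.4142]. Algebraic connectivity (smallest non-zero eigenvalue) = 0.5858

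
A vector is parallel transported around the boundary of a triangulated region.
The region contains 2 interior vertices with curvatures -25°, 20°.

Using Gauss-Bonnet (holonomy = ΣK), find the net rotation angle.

Holonomy = total enclosed curvature = (-25°) + 20° = -5°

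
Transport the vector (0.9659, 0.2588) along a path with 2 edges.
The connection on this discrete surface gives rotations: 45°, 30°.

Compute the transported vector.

Total rotation: 45° + 30° = 75°. Final vector: (0, 1)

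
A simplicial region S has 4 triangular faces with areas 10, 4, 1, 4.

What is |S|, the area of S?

10 + 4 + 1 + 4 = 19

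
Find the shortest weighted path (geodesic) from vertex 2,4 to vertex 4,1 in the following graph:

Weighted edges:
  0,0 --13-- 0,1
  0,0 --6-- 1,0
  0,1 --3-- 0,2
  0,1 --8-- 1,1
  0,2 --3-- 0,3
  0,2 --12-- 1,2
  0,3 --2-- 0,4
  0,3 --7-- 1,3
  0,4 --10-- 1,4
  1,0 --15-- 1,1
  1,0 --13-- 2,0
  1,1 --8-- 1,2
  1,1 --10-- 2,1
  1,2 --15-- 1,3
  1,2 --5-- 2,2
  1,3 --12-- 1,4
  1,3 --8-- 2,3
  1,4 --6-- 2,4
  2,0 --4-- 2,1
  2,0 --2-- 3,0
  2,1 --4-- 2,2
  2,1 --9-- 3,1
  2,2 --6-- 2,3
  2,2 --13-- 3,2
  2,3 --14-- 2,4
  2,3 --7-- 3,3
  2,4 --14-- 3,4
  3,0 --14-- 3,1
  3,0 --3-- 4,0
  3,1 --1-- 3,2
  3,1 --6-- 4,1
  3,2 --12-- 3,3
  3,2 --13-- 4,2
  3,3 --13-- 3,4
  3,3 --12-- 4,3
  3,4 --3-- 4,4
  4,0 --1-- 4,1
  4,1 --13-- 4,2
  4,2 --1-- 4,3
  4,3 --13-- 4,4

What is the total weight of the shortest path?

Shortest path: 2,4 → 2,3 → 2,2 → 2,1 → 2,0 → 3,0 → 4,0 → 4,1, total weight = 34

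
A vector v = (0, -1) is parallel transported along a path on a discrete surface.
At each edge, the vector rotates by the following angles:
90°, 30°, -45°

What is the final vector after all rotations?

Total rotation: 90° + 30° + (-45°) = 75°. Final vector: (0.9659, -0.2588)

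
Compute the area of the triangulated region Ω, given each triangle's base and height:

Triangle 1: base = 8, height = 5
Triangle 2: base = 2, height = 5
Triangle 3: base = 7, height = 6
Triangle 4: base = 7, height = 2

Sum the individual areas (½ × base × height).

(1/2)×8×5 + (1/2)×2×5 + (1/2)×7×6 + (1/2)×7×2 = 53.0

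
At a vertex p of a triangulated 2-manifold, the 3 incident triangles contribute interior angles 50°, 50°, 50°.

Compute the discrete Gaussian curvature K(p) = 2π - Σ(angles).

Sum of angles = 150°. K = 360° - 150° = 210° = 7π/6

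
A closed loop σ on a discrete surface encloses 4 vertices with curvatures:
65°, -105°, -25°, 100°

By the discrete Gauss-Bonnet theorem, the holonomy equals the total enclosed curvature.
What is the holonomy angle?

Holonomy = total enclosed curvature = 65° + (-105°) + (-25°) + 100° = 35°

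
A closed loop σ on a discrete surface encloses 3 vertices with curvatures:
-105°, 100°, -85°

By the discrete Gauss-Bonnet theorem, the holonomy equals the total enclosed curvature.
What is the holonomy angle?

Holonomy = total enclosed curvature = (-105°) + 100° + (-85°) = -90°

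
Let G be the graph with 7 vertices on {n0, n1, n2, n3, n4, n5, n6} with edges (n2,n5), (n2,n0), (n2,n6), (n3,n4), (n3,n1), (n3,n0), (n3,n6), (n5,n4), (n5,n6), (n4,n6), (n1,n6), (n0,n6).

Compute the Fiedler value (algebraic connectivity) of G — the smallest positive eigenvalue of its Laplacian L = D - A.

Degrees: deg(n0) = 3, deg(n1) = 2, deg(n2) = 3, deg(n3) = 4, deg(n4) = 3, deg(n5) = 3, deg(n6) = 6.
L = D − A with rows/columns ordered (n0, n1, n2, n3, n4, n5, n6):
  [ 3,  0, -1, -1,  0,  0, -1]
  [ 0,  2,  0, -1,  0,  0, -1]
  [-1,  0,  3,  0,  0, -1, -1]
  [-1, -1,  0,  4, -1,  0, -1]
  [ 0,  0,  0, -1,  3, -1, -1]
  [ 0,  0, -1,  0, -1,  3, -1]
  [-1, -1, -1, -1, -1, -1,  6]
Characteristic polynomial: det(λI − L) = λ(λ² − 7λ + 9)(λ² − 7λ + 11)(λ − 3)(λ − 7).
Roots: λ = 0; (λ² − 7λ + 9) = 0 ⇒ λ = (7 ± √13)/2 ≈ 1.6972, 5.3028; (λ² − 7λ + 11) = 0 ⇒ λ = (7 ± √5)/2 ≈ 2.382, 4.618; (λ − 3) = 0 ⇒ λ = 3; (λ − 7) = 0 ⇒ λ = 7.
(Check: the roots sum (with multiplicity) to 24, matching trace L = Σdeg = 2·12 = 24.)
Laplacian eigenvalues: [0.0, 1.6972, 2.382, 3.0, 4.618, 5.3028, 7.0]. Algebraic connectivity (smallest non-zero eigenvalue) = 1.6972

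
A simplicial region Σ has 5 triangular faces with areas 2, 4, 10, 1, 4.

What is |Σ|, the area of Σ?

2 + 4 + 10 + 1 + 4 = 21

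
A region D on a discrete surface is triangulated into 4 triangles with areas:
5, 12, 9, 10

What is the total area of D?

5 + 12 + 9 + 10 = 36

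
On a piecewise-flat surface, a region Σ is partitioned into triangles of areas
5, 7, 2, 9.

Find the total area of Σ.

5 + 7 + 2 + 9 = 23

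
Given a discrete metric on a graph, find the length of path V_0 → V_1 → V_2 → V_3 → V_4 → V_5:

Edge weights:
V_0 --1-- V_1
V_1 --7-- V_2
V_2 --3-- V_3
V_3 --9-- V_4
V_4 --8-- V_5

Arc length = 1 + 7 + 3 + 9 + 8 = 28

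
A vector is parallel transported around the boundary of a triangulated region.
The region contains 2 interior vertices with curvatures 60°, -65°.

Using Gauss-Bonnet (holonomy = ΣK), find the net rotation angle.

Holonomy = total enclosed curvature = 60° + (-65°) = -5°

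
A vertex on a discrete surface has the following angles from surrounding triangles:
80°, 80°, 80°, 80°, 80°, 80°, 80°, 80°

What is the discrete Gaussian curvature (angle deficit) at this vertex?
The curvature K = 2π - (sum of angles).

Sum of angles = 640°. K = 360° - 640° = -280°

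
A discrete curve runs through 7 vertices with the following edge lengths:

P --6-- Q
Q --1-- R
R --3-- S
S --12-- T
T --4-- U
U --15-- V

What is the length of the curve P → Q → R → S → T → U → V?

Arc length = 6 + 1 + 3 + 12 + 4 + 15 = 41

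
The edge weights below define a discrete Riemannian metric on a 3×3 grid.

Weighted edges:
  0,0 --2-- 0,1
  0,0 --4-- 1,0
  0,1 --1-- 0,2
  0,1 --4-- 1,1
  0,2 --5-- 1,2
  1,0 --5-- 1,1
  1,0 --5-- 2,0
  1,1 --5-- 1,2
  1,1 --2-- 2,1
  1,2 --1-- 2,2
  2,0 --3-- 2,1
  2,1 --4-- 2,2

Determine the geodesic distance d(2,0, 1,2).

Shortest path: 2,0 → 2,1 → 2,2 → 1,2, total weight = 8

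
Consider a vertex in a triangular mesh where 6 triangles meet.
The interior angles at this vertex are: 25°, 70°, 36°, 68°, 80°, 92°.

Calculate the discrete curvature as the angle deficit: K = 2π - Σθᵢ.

Sum of angles = 371°. K = 360° - 371° = -11° = -11π/180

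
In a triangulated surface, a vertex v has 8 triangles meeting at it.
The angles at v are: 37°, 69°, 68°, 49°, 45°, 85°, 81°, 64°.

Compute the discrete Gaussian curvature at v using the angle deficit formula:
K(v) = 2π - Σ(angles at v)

Sum of angles = 498°. K = 360° - 498° = -138° = -23π/30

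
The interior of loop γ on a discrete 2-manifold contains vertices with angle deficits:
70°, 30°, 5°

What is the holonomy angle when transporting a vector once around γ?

Holonomy = total enclosed curvature = 70° + 30° + 5° = 105°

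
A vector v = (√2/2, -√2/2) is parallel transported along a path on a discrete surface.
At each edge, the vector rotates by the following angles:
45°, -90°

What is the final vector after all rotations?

Total rotation: 45° + (-90°) = -45°. Final vector: (0, -1)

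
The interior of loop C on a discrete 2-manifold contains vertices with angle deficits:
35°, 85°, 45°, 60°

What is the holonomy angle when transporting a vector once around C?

Holonomy = total enclosed curvature = 35° + 85° + 45° + 60° = 225°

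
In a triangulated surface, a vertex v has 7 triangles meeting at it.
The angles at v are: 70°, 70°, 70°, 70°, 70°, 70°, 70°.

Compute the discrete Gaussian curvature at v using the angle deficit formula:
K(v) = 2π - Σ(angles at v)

Sum of angles = 490°. K = 360° - 490° = -130°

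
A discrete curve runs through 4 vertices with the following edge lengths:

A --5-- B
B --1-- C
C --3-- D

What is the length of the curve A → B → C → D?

Arc length = 5 + 1 + 3 = 9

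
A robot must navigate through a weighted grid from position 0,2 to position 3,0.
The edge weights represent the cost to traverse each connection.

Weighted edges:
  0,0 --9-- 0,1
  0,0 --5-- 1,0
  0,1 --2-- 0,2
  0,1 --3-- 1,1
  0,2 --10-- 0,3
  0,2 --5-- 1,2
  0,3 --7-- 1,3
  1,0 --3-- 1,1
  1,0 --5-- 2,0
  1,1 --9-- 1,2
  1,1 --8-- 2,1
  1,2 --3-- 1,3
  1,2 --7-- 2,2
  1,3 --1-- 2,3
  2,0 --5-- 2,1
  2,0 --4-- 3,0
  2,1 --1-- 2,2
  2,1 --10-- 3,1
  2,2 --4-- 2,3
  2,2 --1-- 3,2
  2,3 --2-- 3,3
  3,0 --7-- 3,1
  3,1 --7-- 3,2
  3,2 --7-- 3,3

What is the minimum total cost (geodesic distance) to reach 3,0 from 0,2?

Shortest path: 0,2 → 0,1 → 1,1 → 1,0 → 2,0 → 3,0, total weight = 17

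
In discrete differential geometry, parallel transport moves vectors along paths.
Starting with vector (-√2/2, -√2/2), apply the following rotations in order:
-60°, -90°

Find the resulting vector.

Total rotation: (-60°) + (-90°) = -150°. Final vector: (0.2588, 0.9659)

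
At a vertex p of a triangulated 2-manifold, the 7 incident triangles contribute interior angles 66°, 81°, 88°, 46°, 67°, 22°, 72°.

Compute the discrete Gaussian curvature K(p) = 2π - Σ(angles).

Sum of angles = 442°. K = 360° - 442° = -82° = -41π/90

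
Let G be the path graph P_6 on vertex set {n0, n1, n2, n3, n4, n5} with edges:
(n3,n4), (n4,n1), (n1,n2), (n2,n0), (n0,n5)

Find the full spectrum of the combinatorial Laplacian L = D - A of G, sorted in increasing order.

The path graph P_n has Laplacian eigenvalues λ_k = 2 − 2cos(kπ/n), k = 0, 1, …, n−1. Here n = 6:
k=0: 2 − 2cos(0) = 0.0; k=1: 2 − 2cos(π/6) = 0.2679; k=2: 2 − 2cos(π/3) = 1.0; k=3: 2 − 2cos(π/2) = 2.0; k=4: 2 − 2cos(2π/3) = 3.0; k=5: 2 − 2cos(5π/6) = 3.7321.
Laplacian eigenvalues (increasing order): [0.0, 0.2679, 1.0, 2.0, 3.0, 3.7321]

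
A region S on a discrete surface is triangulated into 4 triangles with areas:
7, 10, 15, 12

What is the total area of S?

7 + 10 + 15 + 12 = 44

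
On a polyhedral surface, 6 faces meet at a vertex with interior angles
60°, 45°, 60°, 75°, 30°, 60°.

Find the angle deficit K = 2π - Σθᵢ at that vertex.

Sum of angles = 330°. K = 360° - 330° = 30°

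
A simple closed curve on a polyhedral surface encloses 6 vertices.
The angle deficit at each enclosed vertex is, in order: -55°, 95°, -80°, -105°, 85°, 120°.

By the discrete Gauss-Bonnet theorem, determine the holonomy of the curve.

Holonomy = total enclosed curvature = (-55°) + 95° + (-80°) + (-105°) + 85° + 120° = 60°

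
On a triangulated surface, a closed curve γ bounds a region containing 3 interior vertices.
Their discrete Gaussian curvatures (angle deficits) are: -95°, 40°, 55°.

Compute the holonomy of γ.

Holonomy = total enclosed curvature = (-95°) + 40° + 55° = 0°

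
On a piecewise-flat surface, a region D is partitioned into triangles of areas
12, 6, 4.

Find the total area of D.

12 + 6 + 4 = 22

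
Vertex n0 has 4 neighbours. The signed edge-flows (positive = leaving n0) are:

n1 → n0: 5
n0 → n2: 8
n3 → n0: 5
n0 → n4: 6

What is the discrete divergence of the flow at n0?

Divergence = sum of outgoing flows = (-5) + 8 + (-5) + 6 = 4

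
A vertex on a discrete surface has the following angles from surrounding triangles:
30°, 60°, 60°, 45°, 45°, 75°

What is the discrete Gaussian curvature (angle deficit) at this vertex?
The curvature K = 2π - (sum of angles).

Sum of angles = 315°. K = 360° - 315° = 45° = π/4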